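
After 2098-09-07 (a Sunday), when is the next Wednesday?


Current: Sunday
Target: Wednesday
Days ahead: 3

Next Wednesday: 2098-09-10


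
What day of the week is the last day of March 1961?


March 1961 has 31 days
Anchor: Jan 1, 1961. With p = 1961 - 1 = 1960: (p + p//4 - p//100 + p//400) mod 7 = (1960 + 490 - 19 + 4) mod 7 = 2435 mod 7 = 6 -> Sunday (Mon=0 ... Sun=6)
Days before March (Jan-Feb): 59; March 1 index = (6 + 59) mod 7 = 2 -> Wednesday
Last day offset: 31 - 1 = 30 days
Weekday index = (2 + 30) mod 7 = 4

Friday, March 31


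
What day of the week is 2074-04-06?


Date: April 6, 2074
Anchor: Jan 1, 2074. With p = 2074 - 1 = 2073: (p + p//4 - p//100 + p//400) mod 7 = (2073 + 518 - 20 + 5) mod 7 = 2576 mod 7 = 0 -> Monday (Mon=0 ... Sun=6)
Days before April (Jan-Mar): 90; offset = 90 + 6 - 1 = 95
Weekday index = (0 + 95) mod 7 = 4

Day of the week: Friday


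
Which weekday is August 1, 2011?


Target: August 1, 2011
Anchor: Jan 1, 2011. With p = 2011 - 1 = 2010: (p + p//4 - p//100 + p//400) mod 7 = (2010 + 502 - 20 + 5) mod 7 = 2497 mod 7 = 5 -> Saturday (Mon=0 ... Sun=6)
Days before August (Jan-Jul): 212 days
Weekday index = (5 + 212) mod 7 = 0

Monday


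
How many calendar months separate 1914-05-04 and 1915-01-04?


From May 1914 to January 1915
1 year * 12 = 12 months, minus 4 months = 8

8 months


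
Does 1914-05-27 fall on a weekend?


Anchor: Jan 1, 1914. With p = 1914 - 1 = 1913: (p + p//4 - p//100 + p//400) mod 7 = (1913 + 478 - 19 + 4) mod 7 = 2376 mod 7 = 3 -> Thursday (Mon=0 ... Sun=6)
Day of year: 147; offset = 146
Weekday index = (3 + 146) mod 7 = 2 -> Wednesday
Weekend days: Saturday, Sunday

No


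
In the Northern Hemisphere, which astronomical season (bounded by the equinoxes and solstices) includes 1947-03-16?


Date: March 16
Astronomical Winter (approx.; exact equinox/solstice day varies by year): December 21 to March 19
March 16 falls within the Winter window

Winter


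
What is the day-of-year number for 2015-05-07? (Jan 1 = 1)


Date: May 7, 2015
Days in months 1 through 4: 120
Plus 7 days in May

Day of year: 127


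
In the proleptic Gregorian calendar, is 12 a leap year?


Gregorian leap year rule: divisible by 4, but not by 100, unless also by 400.
12 is divisible by 4 but not 100 -> leap year

Yes


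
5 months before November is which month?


November is month 11
11 - 5 = 6

June


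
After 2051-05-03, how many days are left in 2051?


Day of year: 123 of 365
Remaining = 365 - 123

242 days


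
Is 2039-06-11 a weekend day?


Anchor: Jan 1, 2039. With p = 2039 - 1 = 2038: (p + p//4 - p//100 + p//400) mod 7 = (2038 + 509 - 20 + 5) mod 7 = 2532 mod 7 = 5 -> Saturday (Mon=0 ... Sun=6)
Day of year: 162; offset = 161
Weekday index = (5 + 161) mod 7 = 5 -> Saturday
Weekend days: Saturday, Sunday

Yes


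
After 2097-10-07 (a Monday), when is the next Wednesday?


Current: Monday
Target: Wednesday
Days ahead: 2

Next Wednesday: 2097-10-09


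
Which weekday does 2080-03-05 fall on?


Date: March 5, 2080
Anchor: Jan 1, 2080. With p = 2080 - 1 = 2079: (p + p//4 - p//100 + p//400) mod 7 = (2079 + 519 - 20 + 5) mod 7 = 2583 mod 7 = 0 -> Monday (Mon=0 ... Sun=6)
Days before March (Jan-Feb): 60; offset = 60 + 5 - 1 = 64
Weekday index = (0 + 64) mod 7 = 1

Day of the week: Tuesday


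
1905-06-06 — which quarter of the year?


Month: June (month 6)
Q1: Jan-Mar, Q2: Apr-Jun, Q3: Jul-Sep, Q4: Oct-Dec

Q2


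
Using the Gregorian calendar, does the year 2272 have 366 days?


Gregorian leap year rule: divisible by 4, but not by 100, unless also by 400.
2272 is divisible by 4 but not 100 -> leap year

Yes


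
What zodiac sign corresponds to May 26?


Date: May 26
Conventional tropical zodiac dates: Gemini from May 21 onward; Cancer starts June 21
May 26 falls within the Gemini range

Gemini


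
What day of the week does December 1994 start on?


Target: December 1, 1994
Anchor: Jan 1, 1994. With p = 1994 - 1 = 1993: (p + p//4 - p//100 + p//400) mod 7 = (1993 + 498 - 19 + 4) mod 7 = 2476 mod 7 = 5 -> Saturday (Mon=0 ... Sun=6)
Days before December (Jan-Nov): 334 days
Weekday index = (5 + 334) mod 7 = 3

Thursday


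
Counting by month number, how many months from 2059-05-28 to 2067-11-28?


From May 2059 to November 2067
8 years * 12 = 96 months, plus 6 months = 102

102 months


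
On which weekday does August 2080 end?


August 2080 has 31 days
Anchor: Jan 1, 2080. With p = 2080 - 1 = 2079: (p + p//4 - p//100 + p//400) mod 7 = (2079 + 519 - 20 + 5) mod 7 = 2583 mod 7 = 0 -> Monday (Mon=0 ... Sun=6)
Days before August (Jan-Jul): 213; August 1 index = (0 + 213) mod 7 = 3 -> Thursday
Last day offset: 31 - 1 = 30 days
Weekday index = (3 + 30) mod 7 = 5

Saturday, August 31


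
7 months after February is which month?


February is month 2
2 + 7 = 9

September


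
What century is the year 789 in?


Century = (year - 1) // 100 + 1
= (789 - 1) // 100 + 1
= 788 // 100 + 1
= 7 + 1

8th century


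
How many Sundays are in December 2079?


December 2079 has 31 days
Anchor: Jan 1, 2079. With p = 2079 - 1 = 2078: (p + p//4 - p//100 + p//400) mod 7 = (2078 + 519 - 20 + 5) mod 7 = 2582 mod 7 = 6 -> Sunday (Mon=0 ... Sun=6)
Days before December (Jan-Nov): 334; December 1 index = (6 + 334) mod 7 = 4 -> Friday
First Sunday is December 3
Sundays: 3, 10, 17, 24, 31

5 Sundays


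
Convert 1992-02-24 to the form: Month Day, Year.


ISO 1992-02-24 parses as year=1992, month=02, day=24
Month 2 -> February

February 24, 1992


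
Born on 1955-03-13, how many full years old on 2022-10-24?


Birth: 1955-03-13
Reference: 2022-10-24
Year difference: 2022 - 1955 = 67

67 years old


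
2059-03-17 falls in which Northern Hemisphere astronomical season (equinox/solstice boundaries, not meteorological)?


Date: March 17
Astronomical Winter (approx.; exact equinox/solstice day varies by year): December 21 to March 19
March 17 falls within the Winter window

Winter


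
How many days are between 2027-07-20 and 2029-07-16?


From 2027-07-20 to 2029-07-16
2027-07-20: days before July = 31 + 28 + 31 + 30 + 31 + 30 = 181 (2027 is not a leap year); day of year = 181 + 20 = 201
2029-07-16: days before July = 31 + 28 + 31 + 30 + 31 + 30 = 181 (2029 is not a leap year); day of year = 181 + 16 = 197
Rest of 2027: 365 - 201 = 164
Full years 2028 (366): 366
Total = 164 + 366 + 197 = 727

727 days


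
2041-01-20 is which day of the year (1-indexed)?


Date: January 20, 2041
No months before January
Plus 20 days in January

Day of year: 20


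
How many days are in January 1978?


January 1978

31 days


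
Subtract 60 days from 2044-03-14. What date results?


Start: 2044-03-14, subtract 60 days
Back 14 days from March 14 reaches February 29, 2044 -> 46 left
February 2044 has 29 days -> back to January 31, 2044 -> 17 left
January 2044: 31 - 17 = 14 -> lands on January 14

Result: 2044-01-14


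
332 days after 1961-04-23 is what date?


Start: 1961-04-23, add 332 days
April 1961 has 30 days: 30 - 23 = 7 days to April 30 -> 325 left
May 1961 has 31 days -> 294 left
June 1961 has 30 days -> 264 left
July 1961 has 31 days -> 233 left
August 1961 has 31 days -> 202 left
September 1961 has 30 days -> 172 left
October 1961 has 31 days -> 141 left
November 1961 has 30 days -> 111 left
December 1961 has 31 days -> 80 left
January 1962 has 31 days -> 49 left
February 1962 has 28 days -> 21 left
March 1962: 21 <= 31 -> lands on March 21

Result: 1962-03-21


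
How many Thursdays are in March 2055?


March 2055 has 31 days
Anchor: Jan 1, 2055. With p = 2055 - 1 = 2054: (p + p//4 - p//100 + p//400) mod 7 = (2054 + 513 - 20 + 5) mod 7 = 2552 mod 7 = 4 -> Friday (Mon=0 ... Sun=6)
Days before March (Jan-Feb): 59; March 1 index = (4 + 59) mod 7 = 0 -> Monday
First Thursday is March 4
Thursdays: 4, 11, 18, 25

4 Thursdays


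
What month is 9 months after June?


June is month 6
6 + 9 = 15; wrap: 15 - 12 = 3

March


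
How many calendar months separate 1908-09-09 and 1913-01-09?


From September 1908 to January 1913
5 years * 12 = 60 months, minus 8 months = 52

52 months


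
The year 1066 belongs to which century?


Century = (year - 1) // 100 + 1
= (1066 - 1) // 100 + 1
= 1065 // 100 + 1
= 10 + 1

11th century


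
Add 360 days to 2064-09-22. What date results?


Start: 2064-09-22, add 360 days
September 2064 has 30 days: 30 - 22 = 8 days to September 30 -> 352 left
October 2064 has 31 days -> 321 left
November 2064 has 30 days -> 291 left
December 2064 has 31 days -> 260 left
January 2065 has 31 days -> 229 left
February 2065 has 28 days -> 201 left
March 2065 has 31 days -> 170 left
April 2065 has 30 days -> 140 left
May 2065 has 31 days -> 109 left
June 2065 has 30 days -> 79 left
July 2065 has 31 days -> 48 left
August 2065 has 31 days -> 17 left
September 2065: 17 <= 30 -> lands on September 17

Result: 2065-09-17


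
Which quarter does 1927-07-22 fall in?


Month: July (month 7)
Q1: Jan-Mar, Q2: Apr-Jun, Q3: Jul-Sep, Q4: Oct-Dec

Q3


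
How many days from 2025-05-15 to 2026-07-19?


From 2025-05-15 to 2026-07-19
2025-05-15: days before May = 31 + 28 + 31 + 30 = 120 (2025 is not a leap year); day of year = 120 + 15 = 135
2026-07-19: days before July = 31 + 28 + 31 + 30 + 31 + 30 = 181 (2026 is not a leap year); day of year = 181 + 19 = 200
Rest of 2025: 365 - 135 = 230
Total = 230 + 200 = 430

430 days


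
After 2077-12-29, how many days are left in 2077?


Day of year: 363 of 365
Remaining = 365 - 363

2 days


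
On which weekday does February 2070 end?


February 2070 has 28 days
Anchor: Jan 1, 2070. With p = 2070 - 1 = 2069: (p + p//4 - p//100 + p//400) mod 7 = (2069 + 517 - 20 + 5) mod 7 = 2571 mod 7 = 2 -> Wednesday (Mon=0 ... Sun=6)
Days before February (Jan): 31; February 1 index = (2 + 31) mod 7 = 5 -> Saturday
Last day offset: 28 - 1 = 27 days
Weekday index = (5 + 27) mod 7 = 4

Friday, February 28


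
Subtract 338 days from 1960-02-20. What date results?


Start: 1960-02-20, subtract 338 days
Back 20 days from February 20 reaches January 31, 1960 -> 318 left
January 1960 has 31 days -> back to December 31, 1959 -> 287 left
December 1959 has 31 days -> back to November 30, 1959 -> 256 left
November 1959 has 30 days -> back to October 31, 1959 -> 226 left
October 1959 has 31 days -> back to September 30, 1959 -> 195 left
September 1959 has 30 days -> back to August 31, 1959 -> 165 left
August 1959 has 31 days -> back to July 31, 1959 -> 134 left
July 1959 has 31 days -> back to June 30, 1959 -> 103 left
June 1959 has 30 days -> back to May 31, 1959 -> 73 left
May 1959 has 31 days -> back to April 30, 1959 -> 42 left
April 1959 has 30 days -> back to March 31, 1959 -> 12 left
March 1959: 31 - 12 = 19 -> lands on March 19

Result: 1959-03-19


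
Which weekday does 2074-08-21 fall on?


Date: August 21, 2074
Anchor: Jan 1, 2074. With p = 2074 - 1 = 2073: (p + p//4 - p//100 + p//400) mod 7 = (2073 + 518 - 20 + 5) mod 7 = 2576 mod 7 = 0 -> Monday (Mon=0 ... Sun=6)
Days before August (Jan-Jul): 212; offset = 212 + 21 - 1 = 232
Weekday index = (0 + 232) mod 7 = 1

Day of the week: Tuesday


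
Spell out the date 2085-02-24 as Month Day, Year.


ISO 2085-02-24 parses as year=2085, month=02, day=24
Month 2 -> February

February 24, 2085


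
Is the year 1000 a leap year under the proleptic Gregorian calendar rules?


Gregorian leap year rule: divisible by 4, but not by 100, unless also by 400.
1000 is divisible by 100 but not 400 -> not a leap year

No


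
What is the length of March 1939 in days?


March 1939

31 days


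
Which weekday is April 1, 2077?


Target: April 1, 2077
Anchor: Jan 1, 2077. With p = 2077 - 1 = 2076: (p + p//4 - p//100 + p//400) mod 7 = (2076 + 519 - 20 + 5) mod 7 = 2580 mod 7 = 4 -> Friday (Mon=0 ... Sun=6)
Days before April (Jan-Mar): 90 days
Weekday index = (4 + 90) mod 7 = 3

Thursday


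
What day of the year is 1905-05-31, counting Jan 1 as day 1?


Date: May 31, 1905
Days in months 1 through 4: 120
Plus 31 days in May

Day of year: 151


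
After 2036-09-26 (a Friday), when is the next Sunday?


Current: Friday
Target: Sunday
Days ahead: 2

Next Sunday: 2036-09-28


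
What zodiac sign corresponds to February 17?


Date: February 17
Conventional tropical zodiac dates: Aquarius from January 20 onward; Pisces starts February 19
February 17 falls within the Aquarius range

Aquarius


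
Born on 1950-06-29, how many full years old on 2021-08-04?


Birth: 1950-06-29
Reference: 2021-08-04
Year difference: 2021 - 1950 = 71

71 years old


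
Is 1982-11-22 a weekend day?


Anchor: Jan 1, 1982. With p = 1982 - 1 = 1981: (p + p//4 - p//100 + p//400) mod 7 = (1981 + 495 - 19 + 4) mod 7 = 2461 mod 7 = 4 -> Friday (Mon=0 ... Sun=6)
Day of year: 326; offset = 325
Weekday index = (4 + 325) mod 7 = 0 -> Monday
Weekend days: Saturday, Sunday

No


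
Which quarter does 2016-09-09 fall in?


Month: September (month 9)
Q1: Jan-Mar, Q2: Apr-Jun, Q3: Jul-Sep, Q4: Oct-Dec

Q3


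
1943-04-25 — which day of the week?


Date: April 25, 1943
Anchor: Jan 1, 1943. With p = 1943 - 1 = 1942: (p + p//4 - p//100 + p//400) mod 7 = (1942 + 485 - 19 + 4) mod 7 = 2412 mod 7 = 4 -> Friday (Mon=0 ... Sun=6)
Days before April (Jan-Mar): 90; offset = 90 + 25 - 1 = 114
Weekday index = (4 + 114) mod 7 = 6

Day of the week: Sunday


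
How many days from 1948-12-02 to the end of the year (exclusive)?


Day of year: 337 of 366
Remaining = 366 - 337

29 days


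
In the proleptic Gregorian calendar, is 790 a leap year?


Gregorian leap year rule: divisible by 4, but not by 100, unless also by 400.
790 is not divisible by 4 -> not a leap year

No


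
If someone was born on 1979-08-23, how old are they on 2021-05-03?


Birth: 1979-08-23
Reference: 2021-05-03
Year difference: 2021 - 1979 = 42
Birthday not yet reached in 2021, subtract 1

41 years old


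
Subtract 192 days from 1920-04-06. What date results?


Start: 1920-04-06, subtract 192 days
Back 6 days from April 6 reaches March 31, 1920 -> 186 left
March 1920 has 31 days -> back to February 29, 1920 -> 155 left
February 1920 has 29 days -> back to January 31, 1920 -> 126 left
January 1920 has 31 days -> back to December 31, 1919 -> 95 left
December 1919 has 31 days -> back to November 30, 1919 -> 64 left
November 1919 has 30 days -> back to October 31, 1919 -> 34 left
October 1919 has 31 days -> back to September 30, 1919 -> 3 left
September 1919: 30 - 3 = 27 -> lands on September 27

Result: 1919-09-27


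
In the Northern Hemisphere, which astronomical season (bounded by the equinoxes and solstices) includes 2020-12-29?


Date: December 29
Astronomical Winter (approx.; exact equinox/solstice day varies by year): December 21 to March 19
December 29 falls within the Winter window

Winter


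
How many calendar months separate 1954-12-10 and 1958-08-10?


From December 1954 to August 1958
4 years * 12 = 48 months, minus 4 months = 44

44 months


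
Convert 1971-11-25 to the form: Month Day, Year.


ISO 1971-11-25 parses as year=1971, month=11, day=25
Month 11 -> November

November 25, 1971


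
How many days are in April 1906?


April 1906

30 days


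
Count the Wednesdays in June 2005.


June 2005 has 30 days
Anchor: Jan 1, 2005. With p = 2005 - 1 = 2004: (p + p//4 - p//100 + p//400) mod 7 = (2004 + 501 - 20 + 5) mod 7 = 2490 mod 7 = 5 -> Saturday (Mon=0 ... Sun=6)
Days before June (Jan-May): 151; June 1 index = (5 + 151) mod 7 = 2 -> Wednesday
First Wednesday is June 1
Wednesdays: 1, 8, 15, 22, 29

5 Wednesdays


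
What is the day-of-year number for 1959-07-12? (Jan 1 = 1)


Date: July 12, 1959
Days in months 1 through 6: 181
Plus 12 days in July

Day of year: 193


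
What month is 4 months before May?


May is month 5
5 - 4 = 1

January


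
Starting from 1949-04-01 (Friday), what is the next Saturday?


Current: Friday
Target: Saturday
Days ahead: 1

Next Saturday: 1949-04-02


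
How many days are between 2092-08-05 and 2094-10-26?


From 2092-08-05 to 2094-10-26
2092-08-05: days before August = 31 + 29 + 31 + 30 + 31 + 30 + 31 = 213 (2092 is a leap year); day of year = 213 + 5 = 218
2094-10-26: days before October = 31 + 28 + 31 + 30 + 31 + 30 + 31 + 31 + 30 = 273 (2094 is not a leap year); day of year = 273 + 26 = 299
Rest of 2092: 366 - 218 = 148
Full years 2093 (365): 365
Total = 148 + 365 + 299 = 812

812 days


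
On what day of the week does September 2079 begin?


Target: September 1, 2079
Anchor: Jan 1, 2079. With p = 2079 - 1 = 2078: (p + p//4 - p//100 + p//400) mod 7 = (2078 + 519 - 20 + 5) mod 7 = 2582 mod 7 = 6 -> Sunday (Mon=0 ... Sun=6)
Days before September (Jan-Aug): 243 days
Weekday index = (6 + 243) mod 7 = 4

Friday


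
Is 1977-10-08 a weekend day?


Anchor: Jan 1, 1977. With p = 1977 - 1 = 1976: (p + p//4 - p//100 + p//400) mod 7 = (1976 + 494 - 19 + 4) mod 7 = 2455 mod 7 = 5 -> Saturday (Mon=0 ... Sun=6)
Day of year: 281; offset = 280
Weekday index = (5 + 280) mod 7 = 5 -> Saturday
Weekend days: Saturday, Sunday

Yes


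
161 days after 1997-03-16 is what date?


Start: 1997-03-16, add 161 days
March 1997 has 31 days: 31 - 16 = 15 days to March 31 -> 146 left
April 1997 has 30 days -> 116 left
May 1997 has 31 days -> 85 left
June 1997 has 30 days -> 55 left
July 1997 has 31 days -> 24 left
August 1997: 24 <= 31 -> lands on August 24

Result: 1997-08-24


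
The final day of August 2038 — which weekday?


August 2038 has 31 days
Anchor: Jan 1, 2038. With p = 2038 - 1 = 2037: (p + p//4 - p//100 + p//400) mod 7 = (2037 + 509 - 20 + 5) mod 7 = 2531 mod 7 = 4 -> Friday (Mon=0 ... Sun=6)
Days before August (Jan-Jul): 212; August 1 index = (4 + 212) mod 7 = 6 -> Sunday
Last day offset: 31 - 1 = 30 days
Weekday index = (6 + 30) mod 7 = 1

Tuesday, August 31


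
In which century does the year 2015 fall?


Century = (year - 1) // 100 + 1
= (2015 - 1) // 100 + 1
= 2014 // 100 + 1
= 20 + 1

21st century


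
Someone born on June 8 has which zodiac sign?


Date: June 8
Conventional tropical zodiac dates: Gemini from May 21 onward; Cancer starts June 21
June 8 falls within the Gemini range

Gemini


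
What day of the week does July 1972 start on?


Target: July 1, 1972
Anchor: Jan 1, 1972. With p = 1972 - 1 = 1971: (p + p//4 - p//100 + p//400) mod 7 = (1971 + 492 - 19 + 4) mod 7 = 2448 mod 7 = 5 -> Saturday (Mon=0 ... Sun=6)
Days before July (Jan-Jun): 182 days
Weekday index = (5 + 182) mod 7 = 5

Saturday


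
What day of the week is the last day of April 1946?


April 1946 has 30 days
Anchor: Jan 1, 1946. With p = 1946 - 1 = 1945: (p + p//4 - p//100 + p//400) mod 7 = (1945 + 486 - 19 + 4) mod 7 = 2416 mod 7 = 1 -> Tuesday (Mon=0 ... Sun=6)
Days before April (Jan-Mar): 90; April 1 index = (1 + 90) mod 7 = 0 -> Monday
Last day offset: 30 - 1 = 29 days
Weekday index = (0 + 29) mod 7 = 1

Tuesday, April 30


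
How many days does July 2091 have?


July 2091

31 days


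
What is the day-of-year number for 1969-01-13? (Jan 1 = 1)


Date: January 13, 1969
No months before January
Plus 13 days in January

Day of year: 13


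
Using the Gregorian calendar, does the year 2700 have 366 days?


Gregorian leap year rule: divisible by 4, but not by 100, unless also by 400.
2700 is divisible by 100 but not 400 -> not a leap year

No


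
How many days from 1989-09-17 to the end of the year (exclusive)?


Day of year: 260 of 365
Remaining = 365 - 260

105 days


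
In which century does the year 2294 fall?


Century = (year - 1) // 100 + 1
= (2294 - 1) // 100 + 1
= 2293 // 100 + 1
= 22 + 1

23rd century


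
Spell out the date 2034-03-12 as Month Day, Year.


ISO 2034-03-12 parses as year=2034, month=03, day=12
Month 3 -> March

March 12, 2034


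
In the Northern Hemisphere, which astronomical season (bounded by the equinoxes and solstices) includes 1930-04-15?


Date: April 15
Astronomical Spring (approx.; exact equinox/solstice day varies by year): March 20 to June 20
April 15 falls within the Spring window

Spring


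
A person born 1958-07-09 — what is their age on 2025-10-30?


Birth: 1958-07-09
Reference: 2025-10-30
Year difference: 2025 - 1958 = 67

67 years old


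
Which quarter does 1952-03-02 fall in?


Month: March (month 3)
Q1: Jan-Mar, Q2: Apr-Jun, Q3: Jul-Sep, Q4: Oct-Dec

Q1


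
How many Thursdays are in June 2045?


June 2045 has 30 days
Anchor: Jan 1, 2045. With p = 2045 - 1 = 2044: (p + p//4 - p//100 + p//400) mod 7 = (2044 + 511 - 20 + 5) mod 7 = 2540 mod 7 = 6 -> Sunday (Mon=0 ... Sun=6)
Days before June (Jan-May): 151; June 1 index = (6 + 151) mod 7 = 3 -> Thursday
First Thursday is June 1
Thursdays: 1, 8, 15, 22, 29

5 Thursdays


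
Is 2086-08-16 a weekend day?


Anchor: Jan 1, 2086. With p = 2086 - 1 = 2085: (p + p//4 - p//100 + p//400) mod 7 = (2085 + 521 - 20 + 5) mod 7 = 2591 mod 7 = 1 -> Tuesday (Mon=0 ... Sun=6)
Day of year: 228; offset = 227
Weekday index = (1 + 227) mod 7 = 4 -> Friday
Weekend days: Saturday, Sunday

No


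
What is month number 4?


Month 4 of 12

April


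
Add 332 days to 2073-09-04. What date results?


Start: 2073-09-04, add 332 days
September 2073 has 30 days: 30 - 4 = 26 days to September 30 -> 306 left
October 2073 has 31 days -> 275 left
November 2073 has 30 days -> 245 left
December 2073 has 31 days -> 214 left
January 2074 has 31 days -> 183 left
February 2074 has 28 days -> 155 left
March 2074 has 31 days -> 124 left
April 2074 has 30 days -> 94 left
May 2074 has 31 days -> 63 left
June 2074 has 30 days -> 33 left
July 2074 has 31 days -> 2 left
August 2074: 2 <= 31 -> lands on August 2

Result: 2074-08-02


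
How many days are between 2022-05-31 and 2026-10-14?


From 2022-05-31 to 2026-10-14
2022-05-31: days before May = 31 + 28 + 31 + 30 = 120 (2022 is not a leap year); day of year = 120 + 31 = 151
2026-10-14: days before October = 31 + 28 + 31 + 30 + 31 + 30 + 31 + 31 + 30 = 273 (2026 is not a leap year); day of year = 273 + 14 = 287
Rest of 2022: 365 - 151 = 214
Full years 2023 (365), 2024 (366), 2025 (365): 1096
Total = 214 + 1096 + 287 = 1597

1597 days


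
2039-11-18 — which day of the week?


Date: November 18, 2039
Anchor: Jan 1, 2039. With p = 2039 - 1 = 2038: (p + p//4 - p//100 + p//400) mod 7 = (2038 + 509 - 20 + 5) mod 7 = 2532 mod 7 = 5 -> Saturday (Mon=0 ... Sun=6)
Days before November (Jan-Oct): 304; offset = 304 + 18 - 1 = 321
Weekday index = (5 + 321) mod 7 = 4

Day of the week: Friday


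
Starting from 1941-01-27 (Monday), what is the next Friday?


Current: Monday
Target: Friday
Days ahead: 4

Next Friday: 1941-01-31


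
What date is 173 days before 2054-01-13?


Start: 2054-01-13, subtract 173 days
Back 13 days from January 13 reaches December 31, 2053 -> 160 left
December 2053 has 31 days -> back to November 30, 2053 -> 129 left
November 2053 has 30 days -> back to October 31, 2053 -> 99 left
October 2053 has 31 days -> back to September 30, 2053 -> 68 left
September 2053 has 30 days -> back to August 31, 2053 -> 38 left
August 2053 has 31 days -> back to July 31, 2053 -> 7 left
July 2053: 31 - 7 = 24 -> lands on July 24

Result: 2053-07-24


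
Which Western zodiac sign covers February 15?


Date: February 15
Conventional tropical zodiac dates: Aquarius from January 20 onward; Pisces starts February 19
February 15 falls within the Aquarius range

Aquarius


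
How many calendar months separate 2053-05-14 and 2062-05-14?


From May 2053 to May 2062
9 years * 12 = 108 months = 108

108 months


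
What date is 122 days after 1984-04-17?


Start: 1984-04-17, add 122 days
April 1984 has 30 days: 30 - 17 = 13 days to April 30 -> 109 left
May 1984 has 31 days -> 78 left
June 1984 has 30 days -> 48 left
July 1984 has 31 days -> 17 left
August 1984: 17 <= 31 -> lands on August 17

Result: 1984-08-17


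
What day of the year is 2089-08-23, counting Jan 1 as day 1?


Date: August 23, 2089
Days in months 1 through 7: 212
Plus 23 days in August

Day of year: 235


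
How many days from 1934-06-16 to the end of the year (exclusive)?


Day of year: 167 of 365
Remaining = 365 - 167

198 days


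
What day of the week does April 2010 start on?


Target: April 1, 2010
Anchor: Jan 1, 2010. With p = 2010 - 1 = 2009: (p + p//4 - p//100 + p//400) mod 7 = (2009 + 502 - 20 + 5) mod 7 = 2496 mod 7 = 4 -> Friday (Mon=0 ... Sun=6)
Days before April (Jan-Mar): 90 days
Weekday index = (4 + 90) mod 7 = 3

Thursday


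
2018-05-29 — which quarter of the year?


Month: May (month 5)
Q1: Jan-Mar, Q2: Apr-Jun, Q3: Jul-Sep, Q4: Oct-Dec

Q2


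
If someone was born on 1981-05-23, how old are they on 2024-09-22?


Birth: 1981-05-23
Reference: 2024-09-22
Year difference: 2024 - 1981 = 43

43 years old


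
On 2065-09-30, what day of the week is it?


Date: September 30, 2065
Anchor: Jan 1, 2065. With p = 2065 - 1 = 2064: (p + p//4 - p//100 + p//400) mod 7 = (2064 + 516 - 20 + 5) mod 7 = 2565 mod 7 = 3 -> Thursday (Mon=0 ... Sun=6)
Days before September (Jan-Aug): 243; offset = 243 + 30 - 1 = 272
Weekday index = (3 + 272) mod 7 = 2

Day of the week: Wednesday


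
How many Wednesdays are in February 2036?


February 2036 has 29 days
Anchor: Jan 1, 2036. With p = 2036 - 1 = 2035: (p + p//4 - p//100 + p//400) mod 7 = (2035 + 508 - 20 + 5) mod 7 = 2528 mod 7 = 1 -> Tuesday (Mon=0 ... Sun=6)
Days before February (Jan): 31; February 1 index = (1 + 31) mod 7 = 4 -> Friday
First Wednesday is February 6
Wednesdays: 6, 13, 20, 27

4 Wednesdays


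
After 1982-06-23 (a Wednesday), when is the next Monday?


Current: Wednesday
Target: Monday
Days ahead: 5

Next Monday: 1982-06-28


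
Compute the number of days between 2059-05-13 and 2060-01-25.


From 2059-05-13 to 2060-01-25
2059-05-13: days before May = 31 + 28 + 31 + 30 = 120 (2059 is not a leap year); day of year = 120 + 13 = 133
2060-01-25: day of year = 25
Rest of 2059: 365 - 133 = 232
Total = 232 + 25 = 257

257 days


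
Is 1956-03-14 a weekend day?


Anchor: Jan 1, 1956. With p = 1956 - 1 = 1955: (p + p//4 - p//100 + p//400) mod 7 = (1955 + 488 - 19 + 4) mod 7 = 2428 mod 7 = 6 -> Sunday (Mon=0 ... Sun=6)
Day of year: 74; offset = 73
Weekday index = (6 + 73) mod 7 = 2 -> Wednesday
Weekend days: Saturday, Sunday

No


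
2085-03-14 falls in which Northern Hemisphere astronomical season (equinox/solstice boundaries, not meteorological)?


Date: March 14
Astronomical Winter (approx.; exact equinox/solstice day varies by year): December 21 to March 19
March 14 falls within the Winter window

Winter


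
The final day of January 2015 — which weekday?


January 2015 has 31 days
Anchor: Jan 1, 2015. With p = 2015 - 1 = 2014: (p + p//4 - p//100 + p//400) mod 7 = (2014 + 503 - 20 + 5) mod 7 = 2502 mod 7 = 3 -> Thursday (Mon=0 ... Sun=6)
January 1 is the anchor itself -> Thursday
Last day offset: 31 - 1 = 30 days
Weekday index = (3 + 30) mod 7 = 5

Saturday, January 31


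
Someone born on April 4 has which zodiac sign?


Date: April 4
Conventional tropical zodiac dates: Aries from March 21 onward; Taurus starts April 20
April 4 falls within the Aries range

Aries


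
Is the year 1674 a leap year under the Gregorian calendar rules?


Gregorian leap year rule: divisible by 4, but not by 100, unless also by 400.
1674 is not divisible by 4 -> not a leap year

No


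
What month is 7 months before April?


April is month 4
4 - 7 = -3; wrap: -3 + 12 = 9

September


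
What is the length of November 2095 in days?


November 2095

30 days


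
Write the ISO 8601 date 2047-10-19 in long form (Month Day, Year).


ISO 2047-10-19 parses as year=2047, month=10, day=19
Month 10 -> October

October 19, 2047


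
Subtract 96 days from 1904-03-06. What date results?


Start: 1904-03-06, subtract 96 days
Back 6 days from March 6 reaches February 29, 1904 -> 90 left
February 1904 has 29 days -> back to January 31, 1904 -> 61 left
January 1904 has 31 days -> back to December 31, 1903 -> 30 left
December 1903: 31 - 30 = 1 -> lands on December 1

Result: 1903-12-01


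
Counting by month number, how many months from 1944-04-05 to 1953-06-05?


From April 1944 to June 1953
9 years * 12 = 108 months, plus 2 months = 110

110 months


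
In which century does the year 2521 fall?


Century = (year - 1) // 100 + 1
= (2521 - 1) // 100 + 1
= 2520 // 100 + 1
= 25 + 1

26th century


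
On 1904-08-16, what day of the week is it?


Date: August 16, 1904
Anchor: Jan 1, 1904. With p = 1904 - 1 = 1903: (p + p//4 - p//100 + p//400) mod 7 = (1903 + 475 - 19 + 4) mod 7 = 2363 mod 7 = 4 -> Friday (Mon=0 ... Sun=6)
Days before August (Jan-Jul): 213; offset = 213 + 16 - 1 = 228
Weekday index = (4 + 228) mod 7 = 1

Day of the week: Tuesday


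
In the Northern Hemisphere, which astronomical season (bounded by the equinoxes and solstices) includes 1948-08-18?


Date: August 18
Astronomical Summer (approx.; exact equinox/solstice day varies by year): June 21 to September 21
August 18 falls within the Summer window

Summer


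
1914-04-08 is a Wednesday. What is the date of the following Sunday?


Current: Wednesday
Target: Sunday
Days ahead: 4

Next Sunday: 1914-04-12


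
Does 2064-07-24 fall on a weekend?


Anchor: Jan 1, 2064. With p = 2064 - 1 = 2063: (p + p//4 - p//100 + p//400) mod 7 = (2063 + 515 - 20 + 5) mod 7 = 2563 mod 7 = 1 -> Tuesday (Mon=0 ... Sun=6)
Day of year: 206; offset = 205
Weekday index = (1 + 205) mod 7 = 3 -> Thursday
Weekend days: Saturday, Sunday

No


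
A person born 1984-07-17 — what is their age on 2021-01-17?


Birth: 1984-07-17
Reference: 2021-01-17
Year difference: 2021 - 1984 = 37
Birthday not yet reached in 2021, subtract 1

36 years old


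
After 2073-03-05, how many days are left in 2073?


Day of year: 64 of 365
Remaining = 365 - 64

301 days


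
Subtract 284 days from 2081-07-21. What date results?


Start: 2081-07-21, subtract 284 days
Back 21 days from July 21 reaches June 30, 2081 -> 263 left
June 2081 has 30 days -> back to May 31, 2081 -> 233 left
May 2081 has 31 days -> back to April 30, 2081 -> 202 left
April 2081 has 30 days -> back to March 31, 2081 -> 172 left
March 2081 has 31 days -> back to February 28, 2081 -> 141 left
February 2081 has 28 days -> back to January 31, 2081 -> 113 left
January 2081 has 31 days -> back to December 31, 2080 -> 82 left
December 2080 has 31 days -> back to November 30, 2080 -> 51 left
November 2080 has 30 days -> back to October 31, 2080 -> 21 left
October 2080: 31 - 21 = 10 -> lands on October 10

Result: 2080-10-10


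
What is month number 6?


Month 6 of 12

June


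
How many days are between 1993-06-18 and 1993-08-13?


From 1993-06-18 to 1993-08-13
1993-06-18: days before June = 31 + 28 + 31 + 30 + 31 = 151 (1993 is not a leap year); day of year = 151 + 18 = 169
1993-08-13: days before August = 31 + 28 + 31 + 30 + 31 + 30 + 31 = 212 (1993 is not a leap year); day of year = 212 + 13 = 225
Same year: 225 - 169 = 56

56 days


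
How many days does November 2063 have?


November 2063

30 days


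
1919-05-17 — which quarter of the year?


Month: May (month 5)
Q1: Jan-Mar, Q2: Apr-Jun, Q3: Jul-Sep, Q4: Oct-Dec

Q2


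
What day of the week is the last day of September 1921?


September 1921 has 30 days
Anchor: Jan 1, 1921. With p = 1921 - 1 = 1920: (p + p//4 - p//100 + p//400) mod 7 = (1920 + 480 - 19 + 4) mod 7 = 2385 mod 7 = 5 -> Saturday (Mon=0 ... Sun=6)
Days before September (Jan-Aug): 243; September 1 index = (5 + 243) mod 7 = 3 -> Thursday
Last day offset: 30 - 1 = 29 days
Weekday index = (3 + 29) mod 7 = 4

Friday, September 30


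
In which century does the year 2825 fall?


Century = (year - 1) // 100 + 1
= (2825 - 1) // 100 + 1
= 2824 // 100 + 1
= 28 + 1

29th century


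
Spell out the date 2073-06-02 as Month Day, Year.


ISO 2073-06-02 parses as year=2073, month=06, day=02
Month 6 -> June

June 2, 2073


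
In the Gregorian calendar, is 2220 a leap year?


Gregorian leap year rule: divisible by 4, but not by 100, unless also by 400.
2220 is divisible by 4 but not 100 -> leap year

Yes


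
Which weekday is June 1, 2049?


Target: June 1, 2049
Anchor: Jan 1, 2049. With p = 2049 - 1 = 2048: (p + p//4 - p//100 + p//400) mod 7 = (2048 + 512 - 20 + 5) mod 7 = 2545 mod 7 = 4 -> Friday (Mon=0 ... Sun=6)
Days before June (Jan-May): 151 days
Weekday index = (4 + 151) mod 7 = 1

Tuesday


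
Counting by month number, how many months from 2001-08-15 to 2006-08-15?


From August 2001 to August 2006
5 years * 12 = 60 months = 60

60 months


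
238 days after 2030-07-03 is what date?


Start: 2030-07-03, add 238 days
July 2030 has 31 days: 31 - 3 = 28 days to July 31 -> 210 left
August 2030 has 31 days -> 179 left
September 2030 has 30 days -> 149 left
October 2030 has 31 days -> 118 left
November 2030 has 30 days -> 88 left
December 2030 has 31 days -> 57 left
January 2031 has 31 days -> 26 left
February 2031: 26 <= 28 -> lands on February 26

Result: 2031-02-26


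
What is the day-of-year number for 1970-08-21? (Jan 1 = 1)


Date: August 21, 1970
Days in months 1 through 7: 212
Plus 21 days in August

Day of year: 233


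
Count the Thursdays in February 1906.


February 1906 has 28 days
Anchor: Jan 1, 1906. With p = 1906 - 1 = 1905: (p + p//4 - p//100 + p//400) mod 7 = (1905 + 476 - 19 + 4) mod 7 = 2366 mod 7 = 0 -> Monday (Mon=0 ... Sun=6)
Days before February (Jan): 31; February 1 index = (0 + 31) mod 7 = 3 -> Thursday
First Thursday is February 1
Thursdays: 1, 8, 15, 22

4 Thursdays


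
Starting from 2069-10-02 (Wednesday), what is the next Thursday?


Current: Wednesday
Target: Thursday
Days ahead: 1

Next Thursday: 2069-10-03


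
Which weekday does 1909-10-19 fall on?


Date: October 19, 1909
Anchor: Jan 1, 1909. With p = 1909 - 1 = 1908: (p + p//4 - p//100 + p//400) mod 7 = (1908 + 477 - 19 + 4) mod 7 = 2370 mod 7 = 4 -> Friday (Mon=0 ... Sun=6)
Days before October (Jan-Sep): 273; offset = 273 + 19 - 1 = 291
Weekday index = (4 + 291) mod 7 = 1

Day of the week: Tuesday


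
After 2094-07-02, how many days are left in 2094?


Day of year: 183 of 365
Remaining = 365 - 183

182 days


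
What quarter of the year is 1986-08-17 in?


Month: August (month 8)
Q1: Jan-Mar, Q2: Apr-Jun, Q3: Jul-Sep, Q4: Oct-Dec

Q3


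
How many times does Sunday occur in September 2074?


September 2074 has 30 days
Anchor: Jan 1, 2074. With p = 2074 - 1 = 2073: (p + p//4 - p//100 + p//400) mod 7 = (2073 + 518 - 20 + 5) mod 7 = 2576 mod 7 = 0 -> Monday (Mon=0 ... Sun=6)
Days before September (Jan-Aug): 243; September 1 index = (0 + 243) mod 7 = 5 -> Saturday
First Sunday is September 2
Sundays: 2, 9, 16, 23, 30

5 Sundays


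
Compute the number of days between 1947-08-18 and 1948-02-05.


From 1947-08-18 to 1948-02-05
1947-08-18: days before August = 31 + 28 + 31 + 30 + 31 + 30 + 31 = 212 (1947 is not a leap year); day of year = 212 + 18 = 230
1948-02-05: days before February = 31; day of year = 31 + 5 = 36
Rest of 1947: 365 - 230 = 135
Total = 135 + 36 = 171

171 days


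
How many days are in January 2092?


January 2092

31 days


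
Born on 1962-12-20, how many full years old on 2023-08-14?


Birth: 1962-12-20
Reference: 2023-08-14
Year difference: 2023 - 1962 = 61
Birthday not yet reached in 2023, subtract 1

60 years old


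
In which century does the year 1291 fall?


Century = (year - 1) // 100 + 1
= (1291 - 1) // 100 + 1
= 1290 // 100 + 1
= 12 + 1

13th century


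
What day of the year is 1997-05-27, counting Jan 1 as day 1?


Date: May 27, 1997
Days in months 1 through 4: 120
Plus 27 days in May

Day of year: 147


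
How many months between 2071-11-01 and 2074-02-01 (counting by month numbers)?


From November 2071 to February 2074
3 years * 12 = 36 months, minus 9 months = 27

27 months


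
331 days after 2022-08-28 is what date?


Start: 2022-08-28, add 331 days
August 2022 has 31 days: 31 - 28 = 3 days to August 31 -> 328 left
September 2022 has 30 days -> 298 left
October 2022 has 31 days -> 267 left
November 2022 has 30 days -> 237 left
December 2022 has 31 days -> 206 left
January 2023 has 31 days -> 175 left
February 2023 has 28 days -> 147 left
March 2023 has 31 days -> 116 left
April 2023 has 30 days -> 86 left
May 2023 has 31 days -> 55 left
June 2023 has 30 days -> 25 left
July 2023: 25 <= 31 -> lands on July 25

Result: 2023-07-25


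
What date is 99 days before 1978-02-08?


Start: 1978-02-08, subtract 99 days
Back 8 days from February 8 reaches January 31, 1978 -> 91 left
January 1978 has 31 days -> back to December 31, 1977 -> 60 left
December 1977 has 31 days -> back to November 30, 1977 -> 29 left
November 1977: 30 - 29 = 1 -> lands on November 1

Result: 1977-11-01


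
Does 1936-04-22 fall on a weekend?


Anchor: Jan 1, 1936. With p = 1936 - 1 = 1935: (p + p//4 - p//100 + p//400) mod 7 = (1935 + 483 - 19 + 4) mod 7 = 2403 mod 7 = 2 -> Wednesday (Mon=0 ... Sun=6)
Day of year: 113; offset = 112
Weekday index = (2 + 112) mod 7 = 2 -> Wednesday
Weekend days: Saturday, Sunday

No


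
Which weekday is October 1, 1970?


Target: October 1, 1970
Anchor: Jan 1, 1970. With p = 1970 - 1 = 1969: (p + p//4 - p//100 + p//400) mod 7 = (1969 + 492 - 19 + 4) mod 7 = 2446 mod 7 = 3 -> Thursday (Mon=0 ... Sun=6)
Days before October (Jan-Sep): 273 days
Weekday index = (3 + 273) mod 7 = 3

Thursday


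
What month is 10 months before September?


September is month 9
9 - 10 = -1; wrap: -1 + 12 = 11

November


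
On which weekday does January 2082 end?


January 2082 has 31 days
Anchor: Jan 1, 2082. With p = 2082 - 1 = 2081: (p + p//4 - p//100 + p//400) mod 7 = (2081 + 520 - 20 + 5) mod 7 = 2586 mod 7 = 3 -> Thursday (Mon=0 ... Sun=6)
January 1 is the anchor itself -> Thursday
Last day offset: 31 - 1 = 30 days
Weekday index = (3 + 30) mod 7 = 5

Saturday, January 31


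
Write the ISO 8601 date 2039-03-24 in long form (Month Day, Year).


ISO 2039-03-24 parses as year=2039, month=03, day=24
Month 3 -> March

March 24, 2039


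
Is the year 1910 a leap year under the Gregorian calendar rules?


Gregorian leap year rule: divisible by 4, but not by 100, unless also by 400.
1910 is not divisible by 4 -> not a leap year

No


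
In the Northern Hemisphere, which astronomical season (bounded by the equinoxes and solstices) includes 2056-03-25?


Date: March 25
Astronomical Spring (approx.; exact equinox/solstice day varies by year): March 20 to June 20
March 25 falls within the Spring window

Spring


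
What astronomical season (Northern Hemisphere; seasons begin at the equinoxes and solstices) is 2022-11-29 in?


Date: November 29
Astronomical Autumn (approx.; exact equinox/solstice day varies by year): September 22 to December 20
November 29 falls within the Autumn window

Autumn


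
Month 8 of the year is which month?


Month 8 of 12

August


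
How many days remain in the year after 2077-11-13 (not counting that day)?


Day of year: 317 of 365
Remaining = 365 - 317

48 days


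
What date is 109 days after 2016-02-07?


Start: 2016-02-07, add 109 days
February 2016 has 29 days: 29 - 7 = 22 days to February 29 -> 87 left
March 2016 has 31 days -> 56 left
April 2016 has 30 days -> 26 left
May 2016: 26 <= 31 -> lands on May 26

Result: 2016-05-26


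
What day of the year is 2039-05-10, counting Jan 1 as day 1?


Date: May 10, 2039
Days in months 1 through 4: 120
Plus 10 days in May

Day of year: 130


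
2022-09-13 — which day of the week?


Date: September 13, 2022
Anchor: Jan 1, 2022. With p = 2022 - 1 = 2021: (p + p//4 - p//100 + p//400) mod 7 = (2021 + 505 - 20 + 5) mod 7 = 2511 mod 7 = 5 -> Saturday (Mon=0 ... Sun=6)
Days before September (Jan-Aug): 243; offset = 243 + 13 - 1 = 255
Weekday index = (5 + 255) mod 7 = 1

Day of the week: Tuesday
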